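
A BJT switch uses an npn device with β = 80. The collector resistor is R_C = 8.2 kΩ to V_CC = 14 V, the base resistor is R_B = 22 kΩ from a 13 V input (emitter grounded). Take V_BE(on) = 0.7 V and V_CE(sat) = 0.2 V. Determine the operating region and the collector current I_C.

Assume active: I_B = (13 − 0.7)/22 = 0.559 mA, giving I_C = β·I_B = 44.7 mA.
But then V_CE = 14 − 44.7×8.2 = -353 V < V_CE(sat) = 0.2 V — impossible in the active region.
So the transistor is saturated. With V_CE = 0.2 V, I_C = (V_CC − 0.2)/R_C = 13.8/8.2 = 1.68 mA.
Check: β·I_B = 44.7 mA > I_C = 1.68 mA, confirming saturation.

saturation; I_C ≈ 1.7 mA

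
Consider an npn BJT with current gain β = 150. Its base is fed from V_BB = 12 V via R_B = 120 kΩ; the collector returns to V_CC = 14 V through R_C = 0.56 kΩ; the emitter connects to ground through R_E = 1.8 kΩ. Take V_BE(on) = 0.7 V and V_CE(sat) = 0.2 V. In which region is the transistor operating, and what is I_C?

Assume active. Base-emitter loop: I_B = (V_BB − V_BE)/(R_B + (β+1)R_E) = (12 − 0.7)/(120 + 151×1.8) = 0.0288 mA.
I_C = β·I_B = 150×0.0288 = 4.33 mA.
V_CE = V_CC − I_C·R_C − I_E·R_E = 14 − 4.33×0.56 − 4.36×1.8 = 3.74 V > V_CE(sat), so the active-region assumption holds.

active; I_C ≈ 4.3 mA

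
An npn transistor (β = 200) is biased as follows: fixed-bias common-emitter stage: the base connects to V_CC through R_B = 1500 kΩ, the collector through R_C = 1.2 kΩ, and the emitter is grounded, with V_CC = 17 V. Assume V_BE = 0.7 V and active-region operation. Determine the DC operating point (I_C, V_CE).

I_C ≈ 2.2 mA, V_CE ≈ 14 V

Base loop: V_CC = I_B·R_B + V_BE, so I_B = (17 − 0.7)/1500 kΩ = 0.0109 mA.
In the active region I_C = β·I_B = 200 × 0.0109 = 2.17 mA.
Collector loop: V_CE = V_CC − I_C·R_C = 17 − 2.17×1.2 = 14.4 V.
Since V_CE = 14.4 V > V_CE(sat) ≈ 0.2 V, the transistor is in the active region as assumed.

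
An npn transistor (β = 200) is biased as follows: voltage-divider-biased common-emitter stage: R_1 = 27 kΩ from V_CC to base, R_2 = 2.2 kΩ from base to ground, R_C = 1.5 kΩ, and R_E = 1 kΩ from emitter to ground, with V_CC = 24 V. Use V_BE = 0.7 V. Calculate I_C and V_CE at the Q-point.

I_C ≈ 1.1 mA, V_CE ≈ 21 V

Thevenize the base divider: V_Th = V_CC·R_2/(R_1+R_2) = 24×2.2/29.2 = 1.81 V, R_Th = R_1‖R_2 = 2.03 kΩ.
Base-emitter loop: V_Th = I_B·R_Th + V_BE + (β+1)I_B·R_E, so I_B = (1.81 − 0.7) / (2.03 + 201×1) = 0.00546 mA.
I_C = β·I_B = 200×0.00546 = 1.09 mA, and I_E = (β+1)I_B = 1.1 mA.
V_CE = V_CC − I_C·R_C − I_E·R_E = 24 − 1.09×1.5 − 1.1×1 = 21.3 V.
V_CE = 21.3 V > 0.2 V confirms active-region operation.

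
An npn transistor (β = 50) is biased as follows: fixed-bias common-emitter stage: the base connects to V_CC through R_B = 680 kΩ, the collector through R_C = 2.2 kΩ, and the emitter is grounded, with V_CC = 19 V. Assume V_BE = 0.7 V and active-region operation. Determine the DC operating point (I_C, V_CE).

Base loop: V_CC = I_B·R_B + V_BE, so I_B = (19 − 0.7)/680 kΩ = 0.0269 mA.
In the active region I_C = β·I_B = 50 × 0.0269 = 1.35 mA.
Collector loop: V_CE = V_CC − I_C·R_C = 19 − 1.35×2.2 = 16 V.
Since V_CE = 16 V > V_CE(sat) ≈ 0.2 V, the transistor is in the active region as assumed.

I_C ≈ 1.3 mA, V_CE ≈ 16 V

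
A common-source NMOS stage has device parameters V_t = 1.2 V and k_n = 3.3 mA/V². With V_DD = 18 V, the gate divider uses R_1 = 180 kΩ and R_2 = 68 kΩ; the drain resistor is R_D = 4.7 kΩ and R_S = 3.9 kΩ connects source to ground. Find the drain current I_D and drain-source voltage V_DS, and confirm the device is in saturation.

V_G = V_DD·R_2/(R_1+R_2) = 18×68/248 = 4.94 V.
Assume saturation: I_D = (k_n/2)(V_GS − V_t)² with V_GS = V_G − I_D·R_S = 4.94 − 3.9·I_D.
Substituting gives 25.1·I_D² − 49.1·I_D + 23 = 0, with roots I_D = 0.781 or 1.17 mA.
The root I_D = 1.17 mA gives V_GS = 0.356 V ≤ V_t, so take I_D = 0.781 mA.
Then V_GS = 1.89 V and V_DS = V_DD − I_D(R_D+R_S) = 18 − 0.781×8.6 = 11.3 V.
Saturation requires V_DS ≥ V_GS − V_t = 0.688 V; 11.3 ≥ 0.688 ✓.

I_D ≈ 0.78 mA, V_DS ≈ 11 V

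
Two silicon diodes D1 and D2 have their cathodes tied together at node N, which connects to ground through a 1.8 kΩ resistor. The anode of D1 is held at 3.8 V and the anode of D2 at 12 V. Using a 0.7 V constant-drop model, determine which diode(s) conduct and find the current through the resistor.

Assume both conduct. Then node N would need to be at both 3.8−0.7 = 3.1 V and 12−0.7 = 11.3 V, which is impossible.
Assume only D2 conducts: V_N = 12 − 0.7 = 11.3 V, so I_R = 11.3/1.8 = 6.28 mA.
Check D1: its anode-to-cathode voltage is 3.8 − 11.3 = -7.5 V < 0.7 V, so it is off. The assumption is consistent.

Only D2 conducts; I_R ≈ 6.3 mA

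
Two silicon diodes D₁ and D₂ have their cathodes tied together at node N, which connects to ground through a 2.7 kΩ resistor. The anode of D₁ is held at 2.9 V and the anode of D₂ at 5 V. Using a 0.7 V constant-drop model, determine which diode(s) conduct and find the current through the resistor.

Assume both conduct. Then node N would need to be at both 2.9−0.7 = 2.2 V and 5−0.7 = 4.3 V, which is impossible.
Assume only D₂ conducts: V_N = 5 − 0.7 = 4.3 V, so I_R = 4.3/2.7 = 1.59 mA.
Check D₁: its anode-to-cathode voltage is 2.9 − 4.3 = -1.4 V < 0.7 V, so it is off. The assumption is consistent.

Only D₂ conducts; I_R ≈ 1.6 mA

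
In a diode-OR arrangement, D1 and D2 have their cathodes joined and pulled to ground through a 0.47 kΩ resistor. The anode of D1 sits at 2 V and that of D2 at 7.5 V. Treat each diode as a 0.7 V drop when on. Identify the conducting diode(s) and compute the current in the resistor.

Assume both conduct. Then node N would need to be at both 2−0.7 = 1.3 V and 7.5−0.7 = 6.8 V, which is impossible.
Assume only D2 conducts: V_N = 7.5 − 0.7 = 6.8 V, so I_R = 6.8/0.47 = 14.5 mA.
Check D1: its anode-to-cathode voltage is 2 − 6.8 = -4.8 V < 0.7 V, so it is off. The assumption is consistent.

Only D2 conducts; I_R ≈ 14 mA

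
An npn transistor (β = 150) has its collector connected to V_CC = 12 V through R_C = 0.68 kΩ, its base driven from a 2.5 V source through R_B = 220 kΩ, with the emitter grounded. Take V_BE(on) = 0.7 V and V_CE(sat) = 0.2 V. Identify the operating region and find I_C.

active; I_C ≈ 1.2 mA

Assume active. Base-emitter loop: I_B = (V_BB − V_BE)/R_B = (2.5 − 0.7)/220 = 0.00818 mA.
I_C = β·I_B = 150×0.00818 = 1.23 mA.
V_CE = V_CC − I_C·R_C = 12 − 1.23×0.68 = 11.2 V > V_CE(sat), so the active-region assumption holds.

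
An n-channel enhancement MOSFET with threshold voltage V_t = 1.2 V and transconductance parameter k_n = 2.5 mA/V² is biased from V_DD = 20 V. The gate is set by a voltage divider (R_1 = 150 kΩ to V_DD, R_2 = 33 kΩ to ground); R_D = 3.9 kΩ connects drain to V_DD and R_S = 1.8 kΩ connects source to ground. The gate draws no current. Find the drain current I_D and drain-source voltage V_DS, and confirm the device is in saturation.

I_D ≈ 0.87 mA, V_DS ≈ 15 V

V_G = V_DD·R_2/(R_1+R_2) = 20×33/183 = 3.61 V.
Assume saturation: I_D = (k_n/2)(V_GS − V_t)² with V_GS = V_G − I_D·R_S = 3.61 − 1.8·I_D.
Substituting gives 4.05·I_D² − 11.8·I_D + 7.24 = 0, with roots I_D = 0.873 or 2.05 mA.
The root I_D = 2.05 mA gives V_GS = -0.08 V ≤ V_t, so take I_D = 0.873 mA.
Then V_GS = 2.04 V and V_DS = V_DD − I_D(R_D+R_S) = 20 − 0.873×5.7 = 15 V.
Saturation requires V_DS ≥ V_GS − V_t = 0.836 V; 15 ≥ 0.836 ✓.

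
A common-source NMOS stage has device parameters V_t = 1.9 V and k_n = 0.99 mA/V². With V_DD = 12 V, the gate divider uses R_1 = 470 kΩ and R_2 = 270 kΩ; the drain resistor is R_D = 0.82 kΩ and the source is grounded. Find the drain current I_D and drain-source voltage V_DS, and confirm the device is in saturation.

V_G = V_DD·R_2/(R_1+R_2) = 12×270/740 = 4.38 V. With the source grounded, V_GS = V_G = 4.38 V.
Assume saturation: I_D = (k_n/2)(V_GS − V_t)² = (0.99/2)×(4.38 − 1.9)² = 0.495×2.48² = 3.04 mA.
V_DS = V_DD − I_D·R_D = 12 − 3.04×0.82 = 9.51 V.
Saturation requires V_DS ≥ V_GS − V_t = 2.48 V; 9.51 ≥ 2.48 ✓.

I_D ≈ 3 mA, V_DS ≈ 9.5 V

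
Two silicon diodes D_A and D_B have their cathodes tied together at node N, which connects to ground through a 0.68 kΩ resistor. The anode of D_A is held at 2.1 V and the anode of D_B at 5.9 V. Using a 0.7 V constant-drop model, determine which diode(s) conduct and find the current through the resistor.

Only D_B conducts; I_R ≈ 7.6 mA

Assume both conduct. Then node N would need to be at both 2.1−0.7 = 1.4 V and 5.9−0.7 = 5.2 V, which is impossible.
Assume only D_B conducts: V_N = 5.9 − 0.7 = 5.2 V, so I_R = 5.2/0.68 = 7.65 mA.
Check D_A: its anode-to-cathode voltage is 2.1 − 5.2 = -3.1 V < 0.7 V, so it is off. The assumption is consistent.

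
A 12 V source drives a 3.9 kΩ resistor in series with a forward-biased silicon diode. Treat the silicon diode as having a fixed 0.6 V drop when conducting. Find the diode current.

I ≈ 2.9 mA

KVL around the loop: 12 = V_D + I·R = 0.6 + I × 3.9 kΩ.
So I = (12 − 0.6) / 3.9 kΩ = 11.4 / 3.9 = 2.92 mA.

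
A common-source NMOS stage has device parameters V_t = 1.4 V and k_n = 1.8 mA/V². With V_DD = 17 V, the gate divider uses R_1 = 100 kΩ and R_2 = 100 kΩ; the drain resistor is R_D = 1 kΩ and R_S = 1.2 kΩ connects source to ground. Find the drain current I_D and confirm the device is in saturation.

I_D ≈ 4.1 mA

V_G = V_DD·R_2/(R_1+R_2) = 17×100/200 = 8.5 V.
Assume saturation: I_D = (k_n/2)(V_GS − V_t)² with V_GS = V_G − I_D·R_S = 8.5 − 1.2·I_D.
Substituting gives 1.3·I_D² − 16.3·I_D + 45.4 = 0, with roots I_D = 4.13 or 8.47 mA.
The root I_D = 8.47 mA gives V_GS = -1.67 V ≤ V_t, so take I_D = 4.13 mA.
Then V_GS = 3.54 V and V_DS = V_DD − I_D(R_D+R_S) = 17 − 4.13×2.2 = 7.91 V.
Saturation requires V_DS ≥ V_GS − V_t = 2.14 V; 7.91 ≥ 2.14 ✓.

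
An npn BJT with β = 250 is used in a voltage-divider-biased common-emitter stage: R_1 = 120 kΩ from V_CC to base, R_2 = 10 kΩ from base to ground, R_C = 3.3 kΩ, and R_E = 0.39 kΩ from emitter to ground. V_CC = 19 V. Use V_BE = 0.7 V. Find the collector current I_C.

Thevenize the base divider: V_Th = V_CC·R_2/(R_1+R_2) = 19×10/130 = 1.46 V, R_Th = R_1‖R_2 = 9.23 kΩ.
Base-emitter loop: V_Th = I_B·R_Th + V_BE + (β+1)I_B·R_E, so I_B = (1.46 − 0.7) / (9.23 + 251×0.39) = 0.00711 mA.
I_C = β·I_B = 250×0.00711 = 1.78 mA, and I_E = (β+1)I_B = 1.78 mA.
V_CE = V_CC − I_C·R_C − I_E·R_E = 19 − 1.78×3.3 − 1.78×0.39 = 12.4 V.
V_CE = 12.4 V > 0.2 V confirms active-region operation.

I_C ≈ 1.8 mA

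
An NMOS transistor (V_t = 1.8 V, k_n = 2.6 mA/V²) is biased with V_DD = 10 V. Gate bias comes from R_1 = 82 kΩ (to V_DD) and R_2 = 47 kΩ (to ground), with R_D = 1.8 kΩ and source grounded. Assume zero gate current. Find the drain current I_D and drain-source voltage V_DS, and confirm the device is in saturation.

V_G = V_DD·R_2/(R_1+R_2) = 10×47/129 = 3.64 V. With the source grounded, V_GS = V_G = 3.64 V.
Assume saturation: I_D = (k_n/2)(V_GS − V_t)² = (2.6/2)×(3.64 − 1.8)² = 1.3×1.84² = 4.42 mA.
V_DS = V_DD − I_D·R_D = 10 − 4.42×1.8 = 2.05 V.
Saturation requires V_DS ≥ V_GS − V_t = 1.84 V; 2.05 ≥ 1.84 ✓.

I_D ≈ 4.4 mA, V_DS ≈ 2 V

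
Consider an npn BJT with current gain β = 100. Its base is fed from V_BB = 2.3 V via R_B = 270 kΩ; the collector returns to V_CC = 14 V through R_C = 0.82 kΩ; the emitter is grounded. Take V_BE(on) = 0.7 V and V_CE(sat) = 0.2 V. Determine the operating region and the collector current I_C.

Assume active. Base-emitter loop: I_B = (V_BB − V_BE)/R_B = (2.3 − 0.7)/270 = 0.00593 mA.
I_C = β·I_B = 100×0.00593 = 0.593 mA.
V_CE = V_CC − I_C·R_C = 14 − 0.593×0.82 = 13.5 V > V_CE(sat), so the active-region assumption holds.

active; I_C ≈ 0.59 mA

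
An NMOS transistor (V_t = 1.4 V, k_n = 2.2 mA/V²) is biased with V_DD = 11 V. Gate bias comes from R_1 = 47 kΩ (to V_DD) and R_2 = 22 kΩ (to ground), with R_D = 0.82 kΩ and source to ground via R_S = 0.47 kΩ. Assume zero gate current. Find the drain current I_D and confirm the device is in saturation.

I_D ≈ 1.8 mA

V_G = V_DD·R_2/(R_1+R_2) = 11×22/69 = 3.51 V.
Assume saturation: I_D = (k_n/2)(V_GS − V_t)² with V_GS = V_G − I_D·R_S = 3.51 − 0.47·I_D.
Substituting gives 0.243·I_D² − 3.18·I_D + 4.88 = 0, with roots I_D = 1.78 or 11.3 mA.
The root I_D = 11.3 mA gives V_GS = -1.81 V ≤ V_t, so take I_D = 1.78 mA.
Then V_GS = 2.67 V and V_DS = V_DD − I_D(R_D+R_S) = 11 − 1.78×1.29 = 8.71 V.
Saturation requires V_DS ≥ V_GS − V_t = 1.27 V; 8.71 ≥ 1.27 ✓.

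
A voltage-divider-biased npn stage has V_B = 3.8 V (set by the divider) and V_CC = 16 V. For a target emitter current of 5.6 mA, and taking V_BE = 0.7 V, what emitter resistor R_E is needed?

R_E ≈ 0.55 kΩ

V_E = V_B − V_BE = 3.8 − 0.7 = 3.1 V.
R_E = V_E / I_E = 3.1 / 5.6 = 0.554 kΩ.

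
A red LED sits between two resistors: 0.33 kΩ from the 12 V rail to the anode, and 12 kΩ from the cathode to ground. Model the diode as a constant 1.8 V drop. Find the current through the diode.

I ≈ 0.83 mA

The two resistors are in series with the diode, so KVL gives 12 = I·0.33 + 1.8 + I·12.
I = (12 − 1.8) / (0.33 + 12) kΩ = 10.2 / 12.3 = 0.827 mA.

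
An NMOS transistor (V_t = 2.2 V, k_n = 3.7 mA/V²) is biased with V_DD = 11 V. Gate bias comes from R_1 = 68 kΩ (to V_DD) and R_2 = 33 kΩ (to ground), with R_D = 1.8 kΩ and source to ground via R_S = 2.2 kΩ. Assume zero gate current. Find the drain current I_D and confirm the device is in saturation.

V_G = V_DD·R_2/(R_1+R_2) = 11×33/101 = 3.59 V.
Assume saturation: I_D = (k_n/2)(V_GS − V_t)² with V_GS = V_G − I_D·R_S = 3.59 − 2.2·I_D.
Substituting gives 8.95·I_D² − 12.3·I_D + 3.6 = 0, with roots I_D = 0.418 or 0.961 mA.
The root I_D = 0.961 mA gives V_GS = 1.48 V ≤ V_t, so take I_D = 0.418 mA.
Then V_GS = 2.68 V and V_DS = V_DD − I_D(R_D+R_S) = 11 − 0.418×4 = 9.33 V.
Saturation requires V_DS ≥ V_GS − V_t = 0.475 V; 9.33 ≥ 0.475 ✓.

I_D ≈ 0.42 mA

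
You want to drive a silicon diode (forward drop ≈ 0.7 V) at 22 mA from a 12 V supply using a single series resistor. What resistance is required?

The resistor drops V_S − V_D = 12 − 0.7 = 11.3 V at 22 mA.
R = 11.3 V / 22 mA = 0.514 kΩ.

R ≈ 0.51 kΩ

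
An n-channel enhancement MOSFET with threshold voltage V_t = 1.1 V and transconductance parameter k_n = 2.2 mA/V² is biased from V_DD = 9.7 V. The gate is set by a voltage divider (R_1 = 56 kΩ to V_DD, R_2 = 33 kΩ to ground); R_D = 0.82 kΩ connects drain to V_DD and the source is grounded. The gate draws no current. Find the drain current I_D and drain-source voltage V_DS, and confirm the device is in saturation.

V_G = V_DD·R_2/(R_1+R_2) = 9.7×33/89 = 3.6 V. With the source grounded, V_GS = V_G = 3.6 V.
Assume saturation: I_D = (k_n/2)(V_GS − V_t)² = (2.2/2)×(3.6 − 1.1)² = 1.1×2.5² = 6.86 mA.
V_DS = V_DD − I_D·R_D = 9.7 − 6.86×0.82 = 4.08 V.
Saturation requires V_DS ≥ V_GS − V_t = 2.5 V; 4.08 ≥ 2.5 ✓.

I_D ≈ 6.9 mA, V_DS ≈ 4.1 V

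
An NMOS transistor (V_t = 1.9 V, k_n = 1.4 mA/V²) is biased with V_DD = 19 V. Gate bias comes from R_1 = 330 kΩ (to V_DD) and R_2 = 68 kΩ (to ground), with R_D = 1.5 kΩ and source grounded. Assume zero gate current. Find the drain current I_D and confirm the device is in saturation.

V_G = V_DD·R_2/(R_1+R_2) = 19×68/398 = 3.25 V. With the source grounded, V_GS = V_G = 3.25 V.
Assume saturation: I_D = (k_n/2)(V_GS − V_t)² = (1.4/2)×(3.25 − 1.9)² = 0.7×1.35² = 1.27 mA.
V_DS = V_DD − I_D·R_D = 19 − 1.27×1.5 = 17.1 V.
Saturation requires V_DS ≥ V_GS − V_t = 1.35 V; 17.1 ≥ 1.35 ✓.

I_D ≈ 1.3 mA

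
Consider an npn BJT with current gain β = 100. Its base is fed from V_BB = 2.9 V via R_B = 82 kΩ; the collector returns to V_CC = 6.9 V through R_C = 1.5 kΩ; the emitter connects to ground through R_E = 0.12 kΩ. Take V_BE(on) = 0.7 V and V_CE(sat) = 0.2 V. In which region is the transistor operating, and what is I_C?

active; I_C ≈ 2.3 mA

Assume active. Base-emitter loop: I_B = (V_BB − V_BE)/(R_B + (β+1)R_E) = (2.9 − 0.7)/(82 + 101×0.12) = 0.0234 mA.
I_C = β·I_B = 100×0.0234 = 2.34 mA.
V_CE = V_CC − I_C·R_C − I_E·R_E = 6.9 − 2.34×1.5 − 2.36×0.12 = 3.11 V > V_CE(sat), so the active-region assumption holds.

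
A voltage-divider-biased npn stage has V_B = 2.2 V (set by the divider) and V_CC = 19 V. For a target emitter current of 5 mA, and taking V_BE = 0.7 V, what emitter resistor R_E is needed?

V_E = V_B − V_BE = 2.2 − 0.7 = 1.5 V.
R_E = V_E / I_E = 1.5 / 5 = 0.3 kΩ.

R_E ≈ 0.3 kΩ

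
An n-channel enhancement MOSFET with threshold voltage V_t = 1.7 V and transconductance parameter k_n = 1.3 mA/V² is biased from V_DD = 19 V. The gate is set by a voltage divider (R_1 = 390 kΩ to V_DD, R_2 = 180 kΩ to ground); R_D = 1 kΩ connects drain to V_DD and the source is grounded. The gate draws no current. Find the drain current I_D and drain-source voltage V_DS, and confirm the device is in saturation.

I_D ≈ 12 mA, V_DS ≈ 7 V

V_G = V_DD·R_2/(R_1+R_2) = 19×180/570 = 6 V. With the source grounded, V_GS = V_G = 6 V.
Assume saturation: I_D = (k_n/2)(V_GS − V_t)² = (1.3/2)×(6 − 1.7)² = 0.65×4.3² = 12 mA.
V_DS = V_DD − I_D·R_D = 19 − 12×1 = 6.98 V.
Saturation requires V_DS ≥ V_GS − V_t = 4.3 V; 6.98 ≥ 4.3 ✓.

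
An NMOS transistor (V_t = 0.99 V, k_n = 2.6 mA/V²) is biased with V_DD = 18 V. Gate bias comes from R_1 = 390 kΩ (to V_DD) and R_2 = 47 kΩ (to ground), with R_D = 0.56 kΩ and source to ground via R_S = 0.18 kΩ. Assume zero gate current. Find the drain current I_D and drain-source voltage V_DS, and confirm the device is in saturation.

I_D ≈ 0.83 mA, V_DS ≈ 17 V

V_G = V_DD·R_2/(R_1+R_2) = 18×47/437 = 1.94 V.
Assume saturation: I_D = (k_n/2)(V_GS − V_t)² with V_GS = V_G − I_D·R_S = 1.94 − 0.18·I_D.
Substituting gives 0.0421·I_D² − 1.44·I_D + 1.16 = 0, with roots I_D = 0.826 or 33.4 mA.
The root I_D = 33.4 mA gives V_GS = -4.08 V ≤ V_t, so take I_D = 0.826 mA.
Then V_GS = 1.79 V and V_DS = V_DD − I_D(R_D+R_S) = 18 − 0.826×0.74 = 17.4 V.
Saturation requires V_DS ≥ V_GS − V_t = 0.797 V; 17.4 ≥ 0.797 ✓.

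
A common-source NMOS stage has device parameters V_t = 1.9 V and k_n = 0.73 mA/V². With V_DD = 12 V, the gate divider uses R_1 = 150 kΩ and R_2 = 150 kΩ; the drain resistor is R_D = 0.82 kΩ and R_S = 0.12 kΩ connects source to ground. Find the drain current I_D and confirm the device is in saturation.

I_D ≈ 4.6 mA

V_G = V_DD·R_2/(R_1+R_2) = 12×150/300 = 6 V.
Assume saturation: I_D = (k_n/2)(V_GS − V_t)² with V_GS = V_G − I_D·R_S = 6 − 0.12·I_D.
Substituting gives 0.00526·I_D² − 1.36·I_D + 6.14 = 0, with roots I_D = 4.6 or 254 mA.
The root I_D = 254 mA gives V_GS = -24.5 V ≤ V_t, so take I_D = 4.6 mA.
Then V_GS = 5.45 V and V_DS = V_DD − I_D(R_D+R_S) = 12 − 4.6×0.94 = 7.68 V.
Saturation requires V_DS ≥ V_GS − V_t = 3.55 V; 7.68 ≥ 3.55 ✓.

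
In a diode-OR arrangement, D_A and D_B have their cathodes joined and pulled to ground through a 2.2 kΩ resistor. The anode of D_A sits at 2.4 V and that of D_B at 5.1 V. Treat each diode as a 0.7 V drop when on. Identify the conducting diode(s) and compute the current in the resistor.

Assume both conduct. Then node N would need to be at both 2.4−0.7 = 1.7 V and 5.1−0.7 = 4.4 V, which is impossible.
Assume only D_B conducts: V_N = 5.1 − 0.7 = 4.4 V, so I_R = 4.4/2.2 = 2 mA.
Check D_A: its anode-to-cathode voltage is 2.4 − 4.4 = -2 V < 0.7 V, so it is off. The assumption is consistent.

Only D_B conducts; I_R ≈ 2 mA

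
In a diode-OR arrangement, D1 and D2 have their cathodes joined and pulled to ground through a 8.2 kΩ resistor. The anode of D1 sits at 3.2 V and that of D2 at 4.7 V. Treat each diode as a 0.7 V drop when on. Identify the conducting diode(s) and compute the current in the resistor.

Assume both conduct. Then node N would need to be at both 3.2−0.7 = 2.5 V and 4.7−0.7 = 4 V, which is impossible.
Assume only D2 conducts: V_N = 4.7 − 0.7 = 4 V, so I_R = 4/8.2 = 0.488 mA.
Check D1: its anode-to-cathode voltage is 3.2 − 4 = -0.8 V < 0.7 V, so it is off. The assumption is consistent.

Only D2 conducts; I_R ≈ 0.49 mA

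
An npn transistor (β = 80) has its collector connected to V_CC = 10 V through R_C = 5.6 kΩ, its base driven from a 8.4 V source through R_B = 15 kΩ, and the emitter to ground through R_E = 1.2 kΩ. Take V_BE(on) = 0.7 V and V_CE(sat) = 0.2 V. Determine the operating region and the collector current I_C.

Assume active: I_B = (8.4 − 0.7)/(15 + 81×1.2) = 0.0686 mA, I_C = β·I_B = 5.49 mA.
Then V_CE = 10 − 5.49×5.6 − 5.56×1.2 = -27.4 V < 0.2 V — the active assumption fails.
Re-solve with V_CE = 0.2 V. KCL at the emitter: V_E/R_E = (V_BB−0.7−V_E)/R_B + (V_CC−0.2−V_E)/R_C, giving V_E = 2.1 V.
I_C = (V_CC − 0.2 − V_E)/R_C = (9.8 − 2.1)/5.6 = 1.38 mA.
Check: I_B = (7.7 − 2.1)/15 = 0.373 mA, and β·I_B = 29.9 mA > I_C, confirming saturation.

saturation; I_C ≈ 1.4 mA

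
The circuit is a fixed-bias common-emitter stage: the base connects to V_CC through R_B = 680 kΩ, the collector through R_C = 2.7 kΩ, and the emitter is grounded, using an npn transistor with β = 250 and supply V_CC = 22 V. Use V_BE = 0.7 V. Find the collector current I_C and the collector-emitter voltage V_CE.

I_C ≈ 7.8 mA, V_CE ≈ 0.86 V

Base loop: V_CC = I_B·R_B + V_BE, so I_B = (22 − 0.7)/680 kΩ = 0.0313 mA.
In the active region I_C = β·I_B = 250 × 0.0313 = 7.83 mA.
Collector loop: V_CE = V_CC − I_C·R_C = 22 − 7.83×2.7 = 0.857 V.
Since V_CE = 0.857 V > V_CE(sat) ≈ 0.2 V, the transistor is in the active region as assumed.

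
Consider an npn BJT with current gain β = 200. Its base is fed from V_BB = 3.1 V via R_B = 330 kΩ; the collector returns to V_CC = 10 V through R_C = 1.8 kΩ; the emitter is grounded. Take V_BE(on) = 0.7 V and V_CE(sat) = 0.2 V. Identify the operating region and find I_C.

Assume active. Base-emitter loop: I_B = (V_BB − V_BE)/R_B = (3.1 − 0.7)/330 = 0.00727 mA.
I_C = β·I_B = 200×0.00727 = 1.45 mA.
V_CE = V_CC − I_C·R_C = 10 − 1.45×1.8 = 7.38 V > V_CE(sat), so the active-region assumption holds.

active; I_C ≈ 1.5 mA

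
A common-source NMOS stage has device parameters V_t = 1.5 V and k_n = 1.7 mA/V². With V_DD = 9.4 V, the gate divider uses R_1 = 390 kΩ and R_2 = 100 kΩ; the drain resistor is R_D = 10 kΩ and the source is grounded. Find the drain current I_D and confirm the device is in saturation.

I_D ≈ 0.15 mA

V_G = V_DD·R_2/(R_1+R_2) = 9.4×100/490 = 1.92 V. With the source grounded, V_GS = V_G = 1.92 V.
Assume saturation: I_D = (k_n/2)(V_GS − V_t)² = (1.7/2)×(1.92 − 1.5)² = 0.85×0.418² = 0.149 mA.
V_DS = V_DD − I_D·R_D = 9.4 − 0.149×10 = 7.91 V.
Saturation requires V_DS ≥ V_GS − V_t = 0.418 V; 7.91 ≥ 0.418 ✓.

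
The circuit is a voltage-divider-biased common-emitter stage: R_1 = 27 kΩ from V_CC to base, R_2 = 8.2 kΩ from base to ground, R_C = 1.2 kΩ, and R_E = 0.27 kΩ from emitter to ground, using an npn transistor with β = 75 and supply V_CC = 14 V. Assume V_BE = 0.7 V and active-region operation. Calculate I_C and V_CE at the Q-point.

Thevenize the base divider: V_Th = V_CC·R_2/(R_1+R_2) = 14×8.2/35.2 = 3.26 V, R_Th = R_1‖R_2 = 6.29 kΩ.
Base-emitter loop: V_Th = I_B·R_Th + V_BE + (β+1)I_B·R_E, so I_B = (3.26 − 0.7) / (6.29 + 76×0.27) = 0.0955 mA.
I_C = β·I_B = 75×0.0955 = 7.17 mA, and I_E = (β+1)I_B = 7.26 mA.
V_CE = V_CC − I_C·R_C − I_E·R_E = 14 − 7.17×1.2 − 7.26×0.27 = 3.44 V.
V_CE = 3.44 V > 0.2 V confirms active-region operation.

I_C ≈ 7.2 mA, V_CE ≈ 3.4 V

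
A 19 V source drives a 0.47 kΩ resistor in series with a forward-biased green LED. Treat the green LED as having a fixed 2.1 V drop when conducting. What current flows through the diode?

KVL around the loop: 19 = V_D + I·R = 2.1 + I × 0.47 kΩ.
So I = (19 − 2.1) / 0.47 kΩ = 16.9 / 0.47 = 36 mA.

I ≈ 36 mA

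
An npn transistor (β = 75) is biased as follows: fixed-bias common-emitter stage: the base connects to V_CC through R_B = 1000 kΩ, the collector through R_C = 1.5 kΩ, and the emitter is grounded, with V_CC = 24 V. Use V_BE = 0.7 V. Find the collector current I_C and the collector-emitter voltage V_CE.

Base loop: V_CC = I_B·R_B + V_BE, so I_B = (24 − 0.7)/1000 kΩ = 0.0233 mA.
In the active region I_C = β·I_B = 75 × 0.0233 = 1.75 mA.
Collector loop: V_CE = V_CC − I_C·R_C = 24 − 1.75×1.5 = 21.4 V.
Since V_CE = 21.4 V > V_CE(sat) ≈ 0.2 V, the transistor is in the active region as assumed.

I_C ≈ 1.7 mA, V_CE ≈ 21 V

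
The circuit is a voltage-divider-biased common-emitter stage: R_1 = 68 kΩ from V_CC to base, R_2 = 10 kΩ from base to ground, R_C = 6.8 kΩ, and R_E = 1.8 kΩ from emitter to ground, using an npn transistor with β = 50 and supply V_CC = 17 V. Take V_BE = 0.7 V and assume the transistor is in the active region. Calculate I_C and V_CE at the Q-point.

I_C ≈ 0.74 mA, V_CE ≈ 11 V

Thevenize the base divider: V_Th = V_CC·R_2/(R_1+R_2) = 17×10/78 = 2.18 V, R_Th = R_1‖R_2 = 8.72 kΩ.
Base-emitter loop: V_Th = I_B·R_Th + V_BE + (β+1)I_B·R_E, so I_B = (2.18 − 0.7) / (8.72 + 51×1.8) = 0.0147 mA.
I_C = β·I_B = 50×0.0147 = 0.736 mA, and I_E = (β+1)I_B = 0.751 mA.
V_CE = V_CC − I_C·R_C − I_E·R_E = 17 − 0.736×6.8 − 0.751×1.8 = 10.6 V.
V_CE = 10.6 V > 0.2 V confirms active-region operation.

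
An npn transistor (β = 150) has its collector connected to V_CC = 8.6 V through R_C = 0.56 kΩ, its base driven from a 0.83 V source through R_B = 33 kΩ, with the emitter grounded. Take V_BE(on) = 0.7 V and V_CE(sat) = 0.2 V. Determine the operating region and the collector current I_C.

Assume active. Base-emitter loop: I_B = (V_BB − V_BE)/R_B = (0.83 − 0.7)/33 = 0.00394 mA.
I_C = β·I_B = 150×0.00394 = 0.591 mA.
V_CE = V_CC − I_C·R_C = 8.6 − 0.591×0.56 = 8.27 V > V_CE(sat), so the active-region assumption holds.

active; I_C ≈ 0.59 mA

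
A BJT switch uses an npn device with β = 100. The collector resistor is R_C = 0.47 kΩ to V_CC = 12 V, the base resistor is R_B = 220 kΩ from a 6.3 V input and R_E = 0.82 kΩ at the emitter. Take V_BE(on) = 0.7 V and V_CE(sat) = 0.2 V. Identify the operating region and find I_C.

active; I_C ≈ 1.8 mA

Assume active. Base-emitter loop: I_B = (V_BB − V_BE)/(R_B + (β+1)R_E) = (6.3 − 0.7)/(220 + 101×0.82) = 0.0185 mA.
I_C = β·I_B = 100×0.0185 = 1.85 mA.
V_CE = V_CC − I_C·R_C − I_E·R_E = 12 − 1.85×0.47 − 1.87×0.82 = 9.6 V > V_CE(sat), so the active-region assumption holds.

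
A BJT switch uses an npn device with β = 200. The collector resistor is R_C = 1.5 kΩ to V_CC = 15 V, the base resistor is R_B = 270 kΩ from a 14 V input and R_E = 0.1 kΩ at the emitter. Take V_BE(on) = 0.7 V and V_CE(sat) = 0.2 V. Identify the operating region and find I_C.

Assume active. Base-emitter loop: I_B = (V_BB − V_BE)/(R_B + (β+1)R_E) = (14 − 0.7)/(270 + 201×0.1) = 0.0458 mA.
I_C = β·I_B = 200×0.0458 = 9.17 mA.
V_CE = V_CC − I_C·R_C − I_E·R_E = 15 − 9.17×1.5 − 9.22×0.1 = 0.325 V > V_CE(sat), so the active-region assumption holds.

active; I_C ≈ 9.2 mA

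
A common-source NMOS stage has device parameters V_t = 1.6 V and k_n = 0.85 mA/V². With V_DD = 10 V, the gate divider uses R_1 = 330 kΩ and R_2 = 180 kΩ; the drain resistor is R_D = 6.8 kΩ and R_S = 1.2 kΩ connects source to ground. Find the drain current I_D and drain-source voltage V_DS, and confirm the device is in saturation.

V_G = V_DD·R_2/(R_1+R_2) = 10×180/510 = 3.53 V.
Assume saturation: I_D = (k_n/2)(V_GS − V_t)² with V_GS = V_G − I_D·R_S = 3.53 − 1.2·I_D.
Substituting gives 0.612·I_D² − 2.97·I_D + 1.58 = 0, with roots I_D = 0.61 or 4.24 mA.
The root I_D = 4.24 mA gives V_GS = -1.56 V ≤ V_t, so take I_D = 0.61 mA.
Then V_GS = 2.8 V and V_DS = V_DD − I_D(R_D+R_S) = 10 − 0.61×8 = 5.12 V.
Saturation requires V_DS ≥ V_GS − V_t = 1.2 V; 5.12 ≥ 1.2 ✓.

I_D ≈ 0.61 mA, V_DS ≈ 5.1 V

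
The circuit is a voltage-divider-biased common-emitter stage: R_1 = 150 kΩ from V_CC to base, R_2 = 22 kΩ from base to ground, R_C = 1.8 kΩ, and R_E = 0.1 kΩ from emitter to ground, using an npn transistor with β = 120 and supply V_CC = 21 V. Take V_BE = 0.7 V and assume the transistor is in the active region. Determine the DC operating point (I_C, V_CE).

I_C ≈ 7.6 mA, V_CE ≈ 6.5 V

Thevenize the base divider: V_Th = V_CC·R_2/(R_1+R_2) = 21×22/172 = 2.69 V, R_Th = R_1‖R_2 = 19.2 kΩ.
Base-emitter loop: V_Th = I_B·R_Th + V_BE + (β+1)I_B·R_E, so I_B = (2.69 − 0.7) / (19.2 + 121×0.1) = 0.0635 mA.
I_C = β·I_B = 120×0.0635 = 7.62 mA, and I_E = (β+1)I_B = 7.68 mA.
V_CE = V_CC − I_C·R_C − I_E·R_E = 21 − 7.62×1.8 − 7.68×0.1 = 6.52 V.
V_CE = 6.52 V > 0.2 V confirms active-region operation.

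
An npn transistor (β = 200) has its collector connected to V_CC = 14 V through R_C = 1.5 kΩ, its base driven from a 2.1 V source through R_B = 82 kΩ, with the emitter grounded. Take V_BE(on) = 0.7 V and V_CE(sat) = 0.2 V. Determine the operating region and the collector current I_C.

active; I_C ≈ 3.4 mA

Assume active. Base-emitter loop: I_B = (V_BB − V_BE)/R_B = (2.1 − 0.7)/82 = 0.0171 mA.
I_C = β·I_B = 200×0.0171 = 3.41 mA.
V_CE = V_CC − I_C·R_C = 14 − 3.41×1.5 = 8.88 V > V_CE(sat), so the active-region assumption holds.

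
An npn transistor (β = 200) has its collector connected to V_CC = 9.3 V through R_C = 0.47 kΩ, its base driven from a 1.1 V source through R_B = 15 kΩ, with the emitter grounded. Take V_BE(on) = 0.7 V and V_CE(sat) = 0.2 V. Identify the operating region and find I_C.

active; I_C ≈ 5.3 mA

Assume active. Base-emitter loop: I_B = (V_BB − V_BE)/R_B = (1.1 − 0.7)/15 = 0.0267 mA.
I_C = β·I_B = 200×0.0267 = 5.33 mA.
V_CE = V_CC − I_C·R_C = 9.3 − 5.33×0.47 = 6.79 V > V_CE(sat), so the active-region assumption holds.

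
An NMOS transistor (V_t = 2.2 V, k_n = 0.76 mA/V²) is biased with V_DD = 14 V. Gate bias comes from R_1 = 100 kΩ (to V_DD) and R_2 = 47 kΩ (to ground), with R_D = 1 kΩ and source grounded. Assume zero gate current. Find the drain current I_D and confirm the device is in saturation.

V_G = V_DD·R_2/(R_1+R_2) = 14×47/147 = 4.48 V. With the source grounded, V_GS = V_G = 4.48 V.
Assume saturation: I_D = (k_n/2)(V_GS − V_t)² = (0.76/2)×(4.48 − 2.2)² = 0.38×2.28² = 1.97 mA.
V_DS = V_DD − I_D·R_D = 14 − 1.97×1 = 12 V.
Saturation requires V_DS ≥ V_GS − V_t = 2.28 V; 12 ≥ 2.28 ✓.

I_D ≈ 2 mA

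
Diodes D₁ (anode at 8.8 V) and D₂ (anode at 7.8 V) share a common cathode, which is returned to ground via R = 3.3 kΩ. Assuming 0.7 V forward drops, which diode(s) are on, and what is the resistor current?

Assume both conduct. Then node N would need to be at both 8.8−0.7 = 8.1 V and 7.8−0.7 = 7.1 V, which is impossible.
Assume only D₁ conducts: V_N = 8.8 − 0.7 = 8.1 V, so I_R = 8.1/3.3 = 2.45 mA.
Check D₂: its anode-to-cathode voltage is 7.8 − 8.1 = -0.3 V < 0.7 V, so it is off. The assumption is consistent.

Only D₁ conducts; I_R ≈ 2.5 mA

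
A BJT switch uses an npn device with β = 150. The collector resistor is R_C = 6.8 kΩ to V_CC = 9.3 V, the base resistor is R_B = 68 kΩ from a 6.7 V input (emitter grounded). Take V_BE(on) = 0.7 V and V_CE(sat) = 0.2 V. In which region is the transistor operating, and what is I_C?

Assume active: I_B = (6.7 − 0.7)/68 = 0.0882 mA, giving I_C = β·I_B = 13.2 mA.
But then V_CE = 9.3 − 13.2×6.8 = -80.7 V < V_CE(sat) = 0.2 V — impossible in the active region.
So the transistor is saturated. With V_CE = 0.2 V, I_C = (V_CC − 0.2)/R_C = 9.1/6.8 = 1.34 mA.
Check: β·I_B = 13.2 mA > I_C = 1.34 mA, confirming saturation.

saturation; I_C ≈ 1.3 mA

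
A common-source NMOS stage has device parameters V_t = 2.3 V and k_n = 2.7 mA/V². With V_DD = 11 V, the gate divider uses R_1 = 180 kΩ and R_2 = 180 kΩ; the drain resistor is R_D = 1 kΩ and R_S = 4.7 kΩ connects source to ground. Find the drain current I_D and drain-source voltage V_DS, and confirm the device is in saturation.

I_D ≈ 0.55 mA, V_DS ≈ 7.9 V

V_G = V_DD·R_2/(R_1+R_2) = 11×180/360 = 5.5 V.
Assume saturation: I_D = (k_n/2)(V_GS − V_t)² with V_GS = V_G − I_D·R_S = 5.5 − 4.7·I_D.
Substituting gives 29.8·I_D² − 41.6·I_D + 13.8 = 0, with roots I_D = 0.546 or 0.85 mA.
The root I_D = 0.85 mA gives V_GS = 1.51 V ≤ V_t, so take I_D = 0.546 mA.
Then V_GS = 2.94 V and V_DS = V_DD − I_D(R_D+R_S) = 11 − 0.546×5.7 = 7.89 V.
Saturation requires V_DS ≥ V_GS − V_t = 0.636 V; 7.89 ≥ 0.636 ✓.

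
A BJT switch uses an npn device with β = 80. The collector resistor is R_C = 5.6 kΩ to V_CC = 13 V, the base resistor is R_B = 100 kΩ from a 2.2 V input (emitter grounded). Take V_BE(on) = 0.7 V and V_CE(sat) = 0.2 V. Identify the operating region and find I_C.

Assume active. Base-emitter loop: I_B = (V_BB − V_BE)/R_B = (2.2 − 0.7)/100 = 0.015 mA.
I_C = β·I_B = 80×0.015 = 1.2 mA.
V_CE = V_CC − I_C·R_C = 13 − 1.2×5.6 = 6.28 V > V_CE(sat), so the active-region assumption holds.

active; I_C ≈ 1.2 mA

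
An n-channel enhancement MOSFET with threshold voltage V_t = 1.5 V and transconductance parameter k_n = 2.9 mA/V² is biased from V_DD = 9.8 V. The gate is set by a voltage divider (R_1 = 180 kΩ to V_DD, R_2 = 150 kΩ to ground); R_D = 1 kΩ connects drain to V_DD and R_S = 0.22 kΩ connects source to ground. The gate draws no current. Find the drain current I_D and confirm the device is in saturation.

V_G = V_DD·R_2/(R_1+R_2) = 9.8×150/330 = 4.45 V.
Assume saturation: I_D = (k_n/2)(V_GS − V_t)² with V_GS = V_G − I_D·R_S = 4.45 − 0.22·I_D.
Substituting gives 0.0702·I_D² − 2.88·I_D + 12.7 = 0, with roots I_D = 4.99 or 36.1 mA.
The root I_D = 36.1 mA gives V_GS = -3.49 V ≤ V_t, so take I_D = 4.99 mA.
Then V_GS = 3.36 V and V_DS = V_DD − I_D(R_D+R_S) = 9.8 − 4.99×1.22 = 3.71 V.
Saturation requires V_DS ≥ V_GS − V_t = 1.86 V; 3.71 ≥ 1.86 ✓.

I_D ≈ 5 mA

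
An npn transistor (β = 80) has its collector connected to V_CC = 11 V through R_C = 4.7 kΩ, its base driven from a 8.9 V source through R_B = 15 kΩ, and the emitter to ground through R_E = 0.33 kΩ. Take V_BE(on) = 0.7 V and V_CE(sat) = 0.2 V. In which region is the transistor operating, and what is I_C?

saturation; I_C ≈ 2.1 mA

Assume active: I_B = (8.9 − 0.7)/(15 + 81×0.33) = 0.197 mA, I_C = β·I_B = 15.7 mA.
Then V_CE = 11 − 15.7×4.7 − 15.9×0.33 = -68.1 V < 0.2 V — the active assumption fails.
Re-solve with V_CE = 0.2 V. KCL at the emitter: V_E/R_E = (V_BB−0.7−V_E)/R_B + (V_CC−0.2−V_E)/R_C, giving V_E = 0.859 V.
I_C = (V_CC − 0.2 − V_E)/R_C = (10.8 − 0.859)/4.7 = 2.12 mA.
Check: I_B = (8.2 − 0.859)/15 = 0.489 mA, and β·I_B = 39.1 mA > I_C, confirming saturation.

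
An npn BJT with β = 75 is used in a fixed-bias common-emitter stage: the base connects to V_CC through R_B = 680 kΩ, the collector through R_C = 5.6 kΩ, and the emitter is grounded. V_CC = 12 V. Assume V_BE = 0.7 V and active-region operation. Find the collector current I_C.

I_C ≈ 1.2 mA

Base loop: V_CC = I_B·R_B + V_BE, so I_B = (12 − 0.7)/680 kΩ = 0.0166 mA.
In the active region I_C = β·I_B = 75 × 0.0166 = 1.25 mA.
Collector loop: V_CE = V_CC − I_C·R_C = 12 − 1.25×5.6 = 5.02 V.
Since V_CE = 5.02 V > V_CE(sat) ≈ 0.2 V, the transistor is in the active region as assumed.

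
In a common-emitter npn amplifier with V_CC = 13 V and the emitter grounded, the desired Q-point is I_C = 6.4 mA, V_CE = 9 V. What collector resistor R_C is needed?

R_C ≈ 0.62 kΩ

Collector loop: V_CC = I_C·R_C + V_CE.
R_C = (V_CC − V_CE)/I_C = (13 − 9)/6.4 = 0.625 kΩ.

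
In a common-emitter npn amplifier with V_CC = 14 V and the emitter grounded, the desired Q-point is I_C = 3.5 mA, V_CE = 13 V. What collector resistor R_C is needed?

Collector loop: V_CC = I_C·R_C + V_CE.
R_C = (V_CC − V_CE)/I_C = (14 − 13)/3.5 = 0.286 kΩ.

R_C ≈ 0.29 kΩ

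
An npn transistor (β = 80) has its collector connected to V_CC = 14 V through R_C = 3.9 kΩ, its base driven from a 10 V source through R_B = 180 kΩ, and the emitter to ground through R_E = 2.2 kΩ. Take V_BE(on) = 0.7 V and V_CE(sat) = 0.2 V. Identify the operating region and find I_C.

Assume active. Base-emitter loop: I_B = (V_BB − V_BE)/(R_B + (β+1)R_E) = (10 − 0.7)/(180 + 81×2.2) = 0.026 mA.
I_C = β·I_B = 80×0.026 = 2.08 mA.
V_CE = V_CC − I_C·R_C − I_E·R_E = 14 − 2.08×3.9 − 2.1×2.2 = 1.27 V > V_CE(sat), so the active-region assumption holds.

active; I_C ≈ 2.1 mA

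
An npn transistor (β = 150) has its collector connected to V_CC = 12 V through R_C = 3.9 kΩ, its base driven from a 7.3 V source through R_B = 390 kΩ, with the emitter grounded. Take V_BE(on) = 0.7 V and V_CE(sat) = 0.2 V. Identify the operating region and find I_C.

active; I_C ≈ 2.5 mA

Assume active. Base-emitter loop: I_B = (V_BB − V_BE)/R_B = (7.3 − 0.7)/390 = 0.0169 mA.
I_C = β·I_B = 150×0.0169 = 2.54 mA.
V_CE = V_CC − I_C·R_C = 12 − 2.54×3.9 = 2.1 V > V_CE(sat), so the active-region assumption holds.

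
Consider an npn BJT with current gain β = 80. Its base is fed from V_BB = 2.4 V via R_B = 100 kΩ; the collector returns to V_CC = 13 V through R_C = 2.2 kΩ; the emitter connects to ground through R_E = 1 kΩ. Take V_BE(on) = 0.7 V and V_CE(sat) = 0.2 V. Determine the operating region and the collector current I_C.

Assume active. Base-emitter loop: I_B = (V_BB − V_BE)/(R_B + (β+1)R_E) = (2.4 − 0.7)/(100 + 81×1) = 0.00939 mA.
I_C = β·I_B = 80×0.00939 = 0.751 mA.
V_CE = V_CC − I_C·R_C − I_E·R_E = 13 − 0.751×2.2 − 0.761×1 = 10.6 V > V_CE(sat), so the active-region assumption holds.

active; I_C ≈ 0.75 mA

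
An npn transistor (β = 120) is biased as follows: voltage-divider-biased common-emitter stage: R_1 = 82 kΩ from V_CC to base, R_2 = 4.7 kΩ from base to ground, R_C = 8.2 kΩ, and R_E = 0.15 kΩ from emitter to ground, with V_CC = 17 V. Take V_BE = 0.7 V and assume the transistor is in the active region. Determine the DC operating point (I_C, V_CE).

I_C ≈ 1.2 mA, V_CE ≈ 7.2 V

Thevenize the base divider: V_Th = V_CC·R_2/(R_1+R_2) = 17×4.7/86.7 = 0.922 V, R_Th = R_1‖R_2 = 4.45 kΩ.
Base-emitter loop: V_Th = I_B·R_Th + V_BE + (β+1)I_B·R_E, so I_B = (0.922 − 0.7) / (4.45 + 121×0.15) = 0.00981 mA.
I_C = β·I_B = 120×0.00981 = 1.18 mA, and I_E = (β+1)I_B = 1.19 mA.
V_CE = V_CC − I_C·R_C − I_E·R_E = 17 − 1.18×8.2 − 1.19×0.15 = 7.17 V.
V_CE = 7.17 V > 0.2 V confirms active-region operation.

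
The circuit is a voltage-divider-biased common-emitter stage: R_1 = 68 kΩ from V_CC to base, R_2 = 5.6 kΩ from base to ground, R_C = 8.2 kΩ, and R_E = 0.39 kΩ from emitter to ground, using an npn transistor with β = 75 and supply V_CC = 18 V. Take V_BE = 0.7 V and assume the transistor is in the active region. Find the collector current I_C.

Thevenize the base divider: V_Th = V_CC·R_2/(R_1+R_2) = 18×5.6/73.6 = 1.37 V, R_Th = R_1‖R_2 = 5.17 kΩ.
Base-emitter loop: V_Th = I_B·R_Th + V_BE + (β+1)I_B·R_E, so I_B = (1.37 − 0.7) / (5.17 + 76×0.39) = 0.0192 mA.
I_C = β·I_B = 75×0.0192 = 1.44 mA, and I_E = (β+1)I_B = 1.46 mA.
V_CE = V_CC − I_C·R_C − I_E·R_E = 18 − 1.44×8.2 − 1.46×0.39 = 5.6 V.
V_CE = 5.6 V > 0.2 V confirms active-region operation.

I_C ≈ 1.4 mA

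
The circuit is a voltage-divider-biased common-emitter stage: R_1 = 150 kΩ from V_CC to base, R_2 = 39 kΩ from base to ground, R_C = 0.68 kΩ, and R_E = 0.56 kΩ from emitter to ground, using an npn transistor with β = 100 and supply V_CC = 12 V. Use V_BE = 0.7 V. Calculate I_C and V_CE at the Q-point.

I_C ≈ 2 mA, V_CE ≈ 9.5 V

Thevenize the base divider: V_Th = V_CC·R_2/(R_1+R_2) = 12×39/189 = 2.48 V, R_Th = R_1‖R_2 = 31 kΩ.
Base-emitter loop: V_Th = I_B·R_Th + V_BE + (β+1)I_B·R_E, so I_B = (2.48 − 0.7) / (31 + 101×0.56) = 0.0203 mA.
I_C = β·I_B = 100×0.0203 = 2.03 mA, and I_E = (β+1)I_B = 2.05 mA.
V_CE = V_CC − I_C·R_C − I_E·R_E = 12 − 2.03×0.68 − 2.05×0.56 = 9.47 V.
V_CE = 9.47 V > 0.2 V confirms active-region operation.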